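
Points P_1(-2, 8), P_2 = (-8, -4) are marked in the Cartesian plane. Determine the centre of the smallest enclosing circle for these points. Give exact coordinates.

The smallest circle enclosing two points has them as diameter endpoints.
Centre = midpoint = (-5, 2); r² = |P_1P_2|²/4 = 180/4 = 45.
Centre = (-5, 2).

(-5, 2)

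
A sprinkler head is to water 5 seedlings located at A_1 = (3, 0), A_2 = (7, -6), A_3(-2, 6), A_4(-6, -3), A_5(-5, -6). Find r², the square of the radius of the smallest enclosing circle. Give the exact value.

A smallest enclosing disk is always determined by at most three of the input points on its boundary.
The minimum enclosing circle is determined by three boundary points: A_2, A_3, A_5.
Their circumcentre is (1, -1.125) with r² = 59.765625.
The farthest remaining point A_4 is at distance² 52.515625 ≤ 59.765625.

59.765625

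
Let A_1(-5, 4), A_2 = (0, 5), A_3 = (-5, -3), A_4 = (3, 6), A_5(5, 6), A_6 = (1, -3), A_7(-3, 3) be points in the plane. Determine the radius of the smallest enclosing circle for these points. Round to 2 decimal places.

6.73

By Welzl's lemma the MEC is supported by two points (diametrically opposite) or three points (on a circumcircle).
The farthest pair is A_3–A_5 with squared distance 181. The circle on this segment as diameter has centre (0, 1.5) and r² = 181/4 = 45.25.
Check A_1: distance² to centre = 31.25 ≤ 45.25, so it lies inside.
All remaining points lie in this disk, and no smaller disk contains both endpoints, so this is the minimum enclosing circle.
r = √(45.25) ≈ 6.73.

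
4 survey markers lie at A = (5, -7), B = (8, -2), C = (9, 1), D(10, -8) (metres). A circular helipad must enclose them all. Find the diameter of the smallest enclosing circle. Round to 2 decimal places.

The minimum enclosing circle of a finite set is fixed by two of the points (as a diameter) or three (as a circumcircle).
The minimum enclosing circle is determined by three boundary points: A, C, D.
Their circumcentre is (91/11, -40/11) with r² = 2665/121.
The farthest remaining point B is at distance² 333/121 ≤ 2665/121.
Diameter = 2r = 2√(2665/121) ≈ 9.39.

9.39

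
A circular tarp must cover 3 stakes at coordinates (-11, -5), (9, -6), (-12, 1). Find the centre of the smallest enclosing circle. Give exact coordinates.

Call the three points A, B, C in the order given.
Side lengths²: AB² = 401, AC² = 37, BC² = 490.
Since BC² = 490 ≥ 401 + 37 = 438, the angle opposite BC is not acute, so the smallest enclosing circle has BC as diameter.
Centre = midpoint of BC = (-1.5, -2.5), r² = 490/4 = 122.5.
Centre = (-1.5, -2.5).

(-1.5, -2.5)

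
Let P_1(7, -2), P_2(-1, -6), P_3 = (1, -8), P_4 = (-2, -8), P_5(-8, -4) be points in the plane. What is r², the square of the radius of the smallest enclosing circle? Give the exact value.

The minimum enclosing circle of a finite set is fixed by two of the points (as a diameter) or three (as a circumcircle).
The farthest pair is P_1–P_5 with squared distance 229. The circle on this segment as diameter has centre (-0.5, -3) and r² = 229/4 = 57.25.
Check P_2: distance² to centre = 9.25 ≤ 57.25, so it lies inside.
All remaining points lie in this disk, and no smaller disk contains both endpoints, so this is the minimum enclosing circle.

57.25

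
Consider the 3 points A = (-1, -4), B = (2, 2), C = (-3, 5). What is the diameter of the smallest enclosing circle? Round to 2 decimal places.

Side lengths²: AB² = 45, AC² = 85, BC² = 34.
Since AC² = 85 ≥ 45 + 34 = 79, the angle opposite AC is not acute, so the smallest enclosing circle has AC as diameter.
Centre = midpoint of AC = (-2, 0.5), r² = 85/4 = 21.25.
Diameter = 2r = 2√(21.25) ≈ 9.22.

9.22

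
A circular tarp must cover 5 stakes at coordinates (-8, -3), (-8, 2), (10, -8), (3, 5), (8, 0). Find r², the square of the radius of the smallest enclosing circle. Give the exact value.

A smallest enclosing disk is always determined by at most three of the input points on its boundary.
The farthest pair is (-8, 2)–(10, -8) with squared distance 424. The circle on this segment as diameter has centre (1, -3) and r² = 424/4 = 106.
Check (-8, -3): distance² to centre = 81 ≤ 106, so it lies inside.
All remaining points lie in this disk, and no smaller disk contains both endpoints, so this is the minimum enclosing circle.

106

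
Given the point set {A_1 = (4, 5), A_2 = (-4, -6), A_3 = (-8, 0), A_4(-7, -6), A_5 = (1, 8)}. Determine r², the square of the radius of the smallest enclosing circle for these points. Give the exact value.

65

A smallest enclosing disk is always determined by at most three of the input points on its boundary.
The farthest pair is A_4–A_5 with squared distance 260. The circle on this segment as diameter has centre (-3, 1) and r² = 260/4 = 65.
Check A_1: distance² to centre = 65 ≤ 65, so it lies inside.
All remaining points lie in this disk, and no smaller disk contains both endpoints, so this is the minimum enclosing circle.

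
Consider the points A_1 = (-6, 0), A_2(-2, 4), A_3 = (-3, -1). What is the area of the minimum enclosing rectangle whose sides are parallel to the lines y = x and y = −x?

In coordinates u = x + y, v = x − y the rectangle is axis-aligned; the map (x,y)→(u,v) scales areas by 2.
u-values: -6, 2, -4; range = 2 − (-6) = 8.
v-values: -6, -6, -2; range = -2 − (-6) = 4.
Area = (8 × 4) / 2 = 16.

16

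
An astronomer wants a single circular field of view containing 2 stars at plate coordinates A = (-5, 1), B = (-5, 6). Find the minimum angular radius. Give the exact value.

The smallest circle enclosing two points has them as diameter endpoints.
Centre = midpoint = (-5, 3.5); r² = |AB|²/4 = 25/4 = 6.25.
r = √(6.25) = 2.5.

2.5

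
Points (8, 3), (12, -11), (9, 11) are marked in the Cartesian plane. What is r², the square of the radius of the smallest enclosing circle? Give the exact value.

Call the three points A, B, C in the order given.
Side lengths²: AB² = 212, AC² = 65, BC² = 493.
Since BC² = 493 ≥ 212 + 65 = 277, the angle opposite BC is not acute, so the smallest enclosing circle has BC as diameter.
Centre = midpoint of BC = (10.5, 0), r² = 493/4 = 123.25.

123.25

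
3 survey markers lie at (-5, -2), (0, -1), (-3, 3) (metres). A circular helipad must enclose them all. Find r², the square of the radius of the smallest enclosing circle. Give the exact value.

Call the three points A, B, C in the order given.
Side lengths²: AB² = 26, AC² = 29, BC² = 25.
Since AC² = 29 < 26 + 25 = 51, the triangle is acute, so the smallest enclosing circle is the circumcircle.
Circumcentre = (-129/46, 1/46), r² = 9425/1058.

9425/1058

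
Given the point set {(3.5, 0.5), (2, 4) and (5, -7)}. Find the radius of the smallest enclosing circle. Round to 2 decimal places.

Call the three points A, B, C in the order given.
Side lengths²: AB² = 14.5, AC² = 58.5, BC² = 130.
Since BC² = 130 ≥ 58.5 + 14.5 = 73, the angle opposite BC is not acute, so the smallest enclosing circle has BC as diameter.
Centre = midpoint of BC = (3.5, -1.5), r² = 130/4 = 32.5.
r = √(32.5) ≈ 5.70.

5.70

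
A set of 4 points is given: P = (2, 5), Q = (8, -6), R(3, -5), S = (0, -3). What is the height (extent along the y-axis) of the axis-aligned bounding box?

max y = 5, min y = -6, so height = 11.

11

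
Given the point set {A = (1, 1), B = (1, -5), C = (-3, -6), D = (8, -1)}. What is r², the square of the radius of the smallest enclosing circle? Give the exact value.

By Welzl's lemma the MEC is supported by two points (diametrically opposite) or three points (on a circumcircle).
The farthest pair is C–D with squared distance 146. The circle on this segment as diameter has centre (2.5, -3.5) and r² = 146/4 = 36.5.
Check A: distance² to centre = 22.5 ≤ 36.5, so it lies inside.
All remaining points lie in this disk, and no smaller disk contains both endpoints, so this is the minimum enclosing circle.

36.5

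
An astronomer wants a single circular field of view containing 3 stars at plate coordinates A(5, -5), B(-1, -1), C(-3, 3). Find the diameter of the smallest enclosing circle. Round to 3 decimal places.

Side lengths²: AB² = 52, AC² = 128, BC² = 20.
Since AC² = 128 ≥ 52 + 20 = 72, the angle opposite AC is not acute, so the smallest enclosing circle has AC as diameter.
Centre = midpoint of AC = (1, -1), r² = 128/4 = 32.
Diameter = 2r = 2√32 ≈ 11.314.

11.314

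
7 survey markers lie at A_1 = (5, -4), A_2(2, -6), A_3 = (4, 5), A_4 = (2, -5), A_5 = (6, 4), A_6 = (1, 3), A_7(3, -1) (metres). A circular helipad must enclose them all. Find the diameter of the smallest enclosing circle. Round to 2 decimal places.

11.18

By Welzl's lemma the MEC is supported by two points (diametrically opposite) or three points (on a circumcircle).
The farthest pair is A_2–A_3 with squared distance 125. The circle on this segment as diameter has centre (3, -0.5) and r² = 125/4 = 31.25.
Check A_1: distance² to centre = 16.25 ≤ 31.25, so it lies inside.
All remaining points lie in this disk, and no smaller disk contains both endpoints, so this is the minimum enclosing circle.
Diameter = 2r = 2√(31.25) ≈ 11.18.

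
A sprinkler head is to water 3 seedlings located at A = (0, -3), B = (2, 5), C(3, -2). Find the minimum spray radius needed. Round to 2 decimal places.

4.12

Side lengths²: AB² = 68, AC² = 10, BC² = 50.
Since AB² = 68 ≥ 50 + 10 = 60, the angle opposite AB is not acute, so the smallest enclosing circle has AB as diameter.
Centre = midpoint of AB = (1, 1), r² = 68/4 = 17.
r = √17 ≈ 4.12.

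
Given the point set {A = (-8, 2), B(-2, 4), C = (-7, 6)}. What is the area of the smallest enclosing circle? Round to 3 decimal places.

32.000

Side lengths²: AB² = 40, AC² = 17, BC² = 29.
Since AB² = 40 < 29 + 17 = 46, the triangle is acute, so the smallest enclosing circle is the circumcircle.
Circumcentre = (-113/22, 75/22), r² = 2465/242.
Area = π·r² = π·2465/242 ≈ 32.000.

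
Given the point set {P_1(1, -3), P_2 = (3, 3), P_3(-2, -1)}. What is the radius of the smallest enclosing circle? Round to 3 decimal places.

Side lengths²: P_1P_2² = 40, P_1P_3² = 13, P_2P_3² = 41.
Since P_2P_3² = 41 < 40 + 13 = 53, the triangle is acute, so the smallest enclosing circle is the circumcircle.
Circumcentre = (23/22, 7/22), r² = 2665/242.
r = √(2665/242) ≈ 3.318.

3.318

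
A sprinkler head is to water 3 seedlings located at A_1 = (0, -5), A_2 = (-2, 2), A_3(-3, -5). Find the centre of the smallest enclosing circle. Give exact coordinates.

(-1.5, -23/14)

Side lengths²: A_1A_2² = 53, A_1A_3² = 9, A_2A_3² = 50.
Since A_1A_2² = 53 < 50 + 9 = 59, the triangle is acute, so the smallest enclosing circle is the circumcircle.
Circumcentre = (-1.5, -23/14), r² = 1325/98.
Centre = (-1.5, -23/14).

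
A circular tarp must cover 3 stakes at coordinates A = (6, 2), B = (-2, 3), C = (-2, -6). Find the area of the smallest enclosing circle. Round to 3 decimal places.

102.102

Side lengths²: AB² = 65, AC² = 128, BC² = 81.
Since AC² = 128 < 81 + 65 = 146, the triangle is acute, so the smallest enclosing circle is the circumcircle.
Circumcentre = (1.5, -1.5), r² = 32.5.
Area = π·r² = π·32.5 ≈ 102.102.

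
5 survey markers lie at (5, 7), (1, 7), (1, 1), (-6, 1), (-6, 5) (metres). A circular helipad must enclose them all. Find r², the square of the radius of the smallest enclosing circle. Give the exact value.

The minimum enclosing circle of a finite set is fixed by two of the points (as a diameter) or three (as a circumcircle).
The farthest pair is (5, 7)–(-6, 1) with squared distance 157. The circle on this segment as diameter has centre (-0.5, 4) and r² = 157/4 = 39.25.
Check (1, 7): distance² to centre = 11.25 ≤ 39.25, so it lies inside.
All remaining points lie in this disk, and no smaller disk contains both endpoints, so this is the minimum enclosing circle.

39.25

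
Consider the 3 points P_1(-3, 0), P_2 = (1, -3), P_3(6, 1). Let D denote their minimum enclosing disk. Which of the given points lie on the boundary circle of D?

Side lengths²: P_1P_2² = 25, P_1P_3² = 82, P_2P_3² = 41.
Since P_1P_3² = 82 ≥ 41 + 25 = 66, the angle opposite P_1P_3 is not acute, so the smallest enclosing circle has P_1P_3 as diameter.
Centre = midpoint of P_1P_3 = (1.5, 0.5), r² = 82/4 = 20.5.
The points at distance exactly r from the centre are P_1, P_3 — 2 points.

P_1, P_3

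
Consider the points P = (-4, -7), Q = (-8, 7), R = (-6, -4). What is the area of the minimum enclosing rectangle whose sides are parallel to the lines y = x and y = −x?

In coordinates u = x + y, v = x − y the rectangle is axis-aligned; the map (x,y)→(u,v) scales areas by 2.
u-values: -11, -1, -10; range = -1 − (-11) = 10.
v-values: 3, -15, -2; range = 3 − (-15) = 18.
Area = (10 × 18) / 2 = 90.

90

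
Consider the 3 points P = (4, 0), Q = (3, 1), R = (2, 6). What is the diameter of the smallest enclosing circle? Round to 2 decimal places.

Side lengths²: PQ² = 2, PR² = 40, QR² = 26.
Since PR² = 40 ≥ 26 + 2 = 28, the angle opposite PR is not acute, so the smallest enclosing circle has PR as diameter.
Centre = midpoint of PR = (3, 3), r² = 40/4 = 10.
Diameter = 2r = 2√10 ≈ 6.32.

6.32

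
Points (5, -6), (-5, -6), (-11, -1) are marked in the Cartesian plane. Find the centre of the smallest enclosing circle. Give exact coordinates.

Call the three points A, B, C in the order given.
Side lengths²: AB² = 100, AC² = 281, BC² = 61.
Since AC² = 281 ≥ 100 + 61 = 161, the angle opposite AC is not acute, so the smallest enclosing circle has AC as diameter.
Centre = midpoint of AC = (-3, -3.5), r² = 281/4 = 70.25.
Centre = (-3, -3.5).

(-3, -3.5)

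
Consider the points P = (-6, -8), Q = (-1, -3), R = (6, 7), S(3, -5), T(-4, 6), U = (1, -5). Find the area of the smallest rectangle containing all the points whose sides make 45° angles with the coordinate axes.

In coordinates u = x + y, v = x − y the rectangle is axis-aligned; the map (x,y)→(u,v) scales areas by 2.
u-values: -14, -4, 13, -2, 2, -4; range = 13 − (-14) = 27.
v-values: 2, 2, -1, 8, -10, 6; range = 8 − (-10) = 18.
Area = (27 × 18) / 2 = 243.

243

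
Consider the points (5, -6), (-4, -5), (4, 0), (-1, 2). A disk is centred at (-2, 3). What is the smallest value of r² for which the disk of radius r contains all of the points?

The required radius is the distance from (-2, 3) to the farthest point.
Squared distances: 130, 68, 45, 2.
Maximum is 130, attained at (5, -6).

130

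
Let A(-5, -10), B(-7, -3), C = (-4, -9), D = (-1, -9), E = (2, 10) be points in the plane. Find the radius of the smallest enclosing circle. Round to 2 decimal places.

10.59

The farthest pair is A–E with squared distance 449. The circle on this segment as diameter has centre (-1.5, 0) and r² = 449/4 = 112.25.
Check B: distance² to centre = 39.25 ≤ 112.25, so it lies inside.
All remaining points lie in this disk, and no smaller disk contains both endpoints, so this is the minimum enclosing circle.
r = √(112.25) ≈ 10.59.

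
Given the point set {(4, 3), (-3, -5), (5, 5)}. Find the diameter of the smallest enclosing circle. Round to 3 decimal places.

Call the three points A, B, C in the order given.
Side lengths²: AB² = 113, AC² = 5, BC² = 164.
Since BC² = 164 ≥ 113 + 5 = 118, the angle opposite BC is not acute, so the smallest enclosing circle has BC as diameter.
Centre = midpoint of BC = (1, 0), r² = 164/4 = 41.
Diameter = 2r = 2√41 ≈ 12.806.

12.806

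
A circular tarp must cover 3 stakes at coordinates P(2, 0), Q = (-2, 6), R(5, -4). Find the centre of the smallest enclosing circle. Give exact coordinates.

Side lengths²: PQ² = 52, PR² = 25, QR² = 149.
Since QR² = 149 ≥ 52 + 25 = 77, the angle opposite QR is not acute, so the smallest enclosing circle has QR as diameter.
Centre = midpoint of QR = (1.5, 1), r² = 149/4 = 37.25.
Centre = (1.5, 1).

(1.5, 1)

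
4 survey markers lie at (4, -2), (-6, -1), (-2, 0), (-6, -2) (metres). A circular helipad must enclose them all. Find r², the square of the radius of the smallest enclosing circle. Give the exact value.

25.25

The farthest pair is (4, -2)–(-6, -1) with squared distance 101. The circle on this segment as diameter has centre (-1, -1.5) and r² = 101/4 = 25.25.
Check (-2, 0): distance² to centre = 3.25 ≤ 25.25, so it lies inside.
All remaining points lie in this disk, and no smaller disk contains both endpoints, so this is the minimum enclosing circle.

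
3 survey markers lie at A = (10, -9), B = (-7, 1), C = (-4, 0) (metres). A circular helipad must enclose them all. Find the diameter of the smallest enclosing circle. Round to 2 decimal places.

Side lengths²: AB² = 389, AC² = 277, BC² = 10.
Since AB² = 389 ≥ 277 + 10 = 287, the angle opposite AB is not acute, so the smallest enclosing circle has AB as diameter.
Centre = midpoint of AB = (1.5, -4), r² = 389/4 = 97.25.
Diameter = 2r = 2√(97.25) ≈ 19.72.

19.72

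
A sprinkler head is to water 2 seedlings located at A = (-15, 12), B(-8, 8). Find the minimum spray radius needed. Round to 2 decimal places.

The smallest circle enclosing two points has them as diameter endpoints.
Centre = midpoint = (-11.5, 10); r² = |AB|²/4 = 65/4 = 16.25.
r = √(16.25) ≈ 4.03.

4.03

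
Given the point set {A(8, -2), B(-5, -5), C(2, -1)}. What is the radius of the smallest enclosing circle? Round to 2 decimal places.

Side lengths²: AB² = 178, AC² = 37, BC² = 65.
Since AB² = 178 ≥ 65 + 37 = 102, the angle opposite AB is not acute, so the smallest enclosing circle has AB as diameter.
Centre = midpoint of AB = (1.5, -3.5), r² = 178/4 = 44.5.
r = √(44.5) ≈ 6.67.

6.67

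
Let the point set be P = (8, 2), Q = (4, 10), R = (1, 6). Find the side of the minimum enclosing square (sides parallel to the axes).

The bounding box has width 7 and height 8.
An axis-aligned square enclosing the set must have side ≥ max(width, height).
So the minimum side is max(7, 8) = 8.

8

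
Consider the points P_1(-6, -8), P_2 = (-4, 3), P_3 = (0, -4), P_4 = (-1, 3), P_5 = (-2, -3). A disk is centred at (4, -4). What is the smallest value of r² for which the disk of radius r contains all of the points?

116

The required radius is the distance from (4, -4) to the farthest point.
Squared distances: 116, 113, 16, 74, 37.
Maximum is 116, attained at P_1.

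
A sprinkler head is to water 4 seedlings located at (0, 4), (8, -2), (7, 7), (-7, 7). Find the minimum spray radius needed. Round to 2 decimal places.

8.75

By Welzl's lemma the MEC is supported by two points (diametrically opposite) or three points (on a circumcircle).
The farthest pair is (8, -2)–(-7, 7) with squared distance 306. The circle on this segment as diameter has centre (0.5, 2.5) and r² = 306/4 = 76.5.
Check (0, 4): distance² to centre = 2.5 ≤ 76.5, so it lies inside.
All remaining points lie in this disk, and no smaller disk contains both endpoints, so this is the minimum enclosing circle.
r = √(76.5) ≈ 8.75.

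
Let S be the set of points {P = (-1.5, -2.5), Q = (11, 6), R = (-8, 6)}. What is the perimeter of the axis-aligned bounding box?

Width = max x − min x = 11 − (-8) = 19.
Height = max y − min y = 6 − (-2.5) = 8.5.
Perimeter = 2(19 + 8.5) = 55.

55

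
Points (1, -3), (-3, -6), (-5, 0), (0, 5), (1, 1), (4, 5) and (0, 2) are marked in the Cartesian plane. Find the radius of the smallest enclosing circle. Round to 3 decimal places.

6.519

By Welzl's lemma the MEC is supported by two points (diametrically opposite) or three points (on a circumcircle).
The farthest pair is (-3, -6)–(4, 5) with squared distance 170. The circle on this segment as diameter has centre (0.5, -0.5) and r² = 170/4 = 42.5.
Check (1, -3): distance² to centre = 6.5 ≤ 42.5, so it lies inside.
All remaining points lie in this disk, and no smaller disk contains both endpoints, so this is the minimum enclosing circle.
r = √(42.5) ≈ 6.519.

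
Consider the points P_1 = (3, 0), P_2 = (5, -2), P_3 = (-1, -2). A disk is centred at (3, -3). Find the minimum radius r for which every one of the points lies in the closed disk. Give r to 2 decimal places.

4.12

The required radius is the distance from (3, -3) to the farthest point.
Squared distances: 9, 5, 17.
Maximum is 17, attained at P_3.
r = √17 ≈ 4.12.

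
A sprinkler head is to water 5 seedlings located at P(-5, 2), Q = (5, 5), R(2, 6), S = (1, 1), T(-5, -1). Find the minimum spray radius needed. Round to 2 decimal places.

5.83

The farthest pair is Q–T with squared distance 136. The circle on this segment as diameter has centre (0, 2) and r² = 136/4 = 34.
Check P: distance² to centre = 25 ≤ 34, so it lies inside.
All remaining points lie in this disk, and no smaller disk contains both endpoints, so this is the minimum enclosing circle.
r = √34 ≈ 5.83.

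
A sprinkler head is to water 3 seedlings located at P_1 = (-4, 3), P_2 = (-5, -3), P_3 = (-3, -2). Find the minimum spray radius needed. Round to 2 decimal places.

Side lengths²: P_1P_2² = 37, P_1P_3² = 26, P_2P_3² = 5.
Since P_1P_2² = 37 ≥ 26 + 5 = 31, the angle opposite P_1P_2 is not acute, so the smallest enclosing circle has P_1P_2 as diameter.
Centre = midpoint of P_1P_2 = (-4.5, 0), r² = 37/4 = 9.25.
r = √(9.25) ≈ 3.04.

3.04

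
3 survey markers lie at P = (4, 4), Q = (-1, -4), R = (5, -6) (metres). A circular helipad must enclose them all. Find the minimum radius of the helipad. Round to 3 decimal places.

Side lengths²: PQ² = 89, PR² = 101, QR² = 40.
Since PR² = 101 < 89 + 40 = 129, the triangle is acute, so the smallest enclosing circle is the circumcircle.
Circumcentre = (191/58, -65/58), r² = 44945/1682.
r = √(44945/1682) ≈ 5.169.

5.169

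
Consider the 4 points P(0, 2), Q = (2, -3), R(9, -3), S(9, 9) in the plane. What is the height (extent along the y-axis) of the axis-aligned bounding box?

12

max y = 9, min y = -3, so height = 12.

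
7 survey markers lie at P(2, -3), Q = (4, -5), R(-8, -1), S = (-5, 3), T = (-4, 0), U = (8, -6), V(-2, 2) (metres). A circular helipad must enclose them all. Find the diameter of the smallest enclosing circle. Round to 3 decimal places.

16.763

By Welzl's lemma the MEC is supported by two points (diametrically opposite) or three points (on a circumcircle).
The farthest pair is R–U with squared distance 281. The circle on this segment as diameter has centre (0, -3.5) and r² = 281/4 = 70.25.
Check P: distance² to centre = 4.25 ≤ 70.25, so it lies inside.
All remaining points lie in this disk, and no smaller disk contains both endpoints, so this is the minimum enclosing circle.
Diameter = 2r = 2√(70.25) ≈ 16.763.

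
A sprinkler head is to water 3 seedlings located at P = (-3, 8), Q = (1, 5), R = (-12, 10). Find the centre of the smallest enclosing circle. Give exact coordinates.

Side lengths²: PQ² = 25, PR² = 85, QR² = 194.
Since QR² = 194 ≥ 85 + 25 = 110, the angle opposite QR is not acute, so the smallest enclosing circle has QR as diameter.
Centre = midpoint of QR = (-5.5, 7.5), r² = 194/4 = 48.5.
Centre = (-5.5, 7.5).

(-5.5, 7.5)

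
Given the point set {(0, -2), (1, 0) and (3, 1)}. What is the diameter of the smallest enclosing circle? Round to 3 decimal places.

Call the three points A, B, C in the order given.
Side lengths²: AB² = 5, AC² = 18, BC² = 5.
Since AC² = 18 ≥ 5 + 5 = 10, the angle opposite AC is not acute, so the smallest enclosing circle has AC as diameter.
Centre = midpoint of AC = (1.5, -0.5), r² = 18/4 = 4.5.
Diameter = 2r = 2√(4.5) ≈ 4.243.

4.243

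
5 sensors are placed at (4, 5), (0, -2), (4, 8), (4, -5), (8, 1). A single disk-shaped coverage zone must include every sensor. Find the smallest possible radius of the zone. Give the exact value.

The farthest pair is (4, 8)–(4, -5) with squared distance 169. The circle on this segment as diameter has centre (4, 1.5) and r² = 169/4 = 42.25.
Check (4, 5): distance² to centre = 12.25 ≤ 42.25, so it lies inside.
All remaining points lie in this disk, and no smaller disk contains both endpoints, so this is the minimum enclosing circle.
r = √(42.25) = 6.5.

6.5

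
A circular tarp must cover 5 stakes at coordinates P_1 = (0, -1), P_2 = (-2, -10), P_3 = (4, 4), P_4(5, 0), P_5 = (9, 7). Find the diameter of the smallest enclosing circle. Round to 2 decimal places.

20.25

The farthest pair is P_2–P_5 with squared distance 410. The circle on this segment as diameter has centre (3.5, -1.5) and r² = 410/4 = 102.5.
Check P_1: distance² to centre = 12.5 ≤ 102.5, so it lies inside.
All remaining points lie in this disk, and no smaller disk contains both endpoints, so this is the minimum enclosing circle.
Diameter = 2r = 2√(102.5) ≈ 20.25.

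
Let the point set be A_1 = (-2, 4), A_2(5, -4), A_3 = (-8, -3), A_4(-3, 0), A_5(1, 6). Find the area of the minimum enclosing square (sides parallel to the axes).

169

The bounding box has width 13 and height 10.
An axis-aligned square enclosing the set must have side ≥ max(width, height).
So the minimum side is max(13, 10) = 13.
Area = 13² = 169.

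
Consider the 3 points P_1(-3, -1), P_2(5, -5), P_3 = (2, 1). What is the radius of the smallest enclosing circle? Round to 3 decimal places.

4.472

Side lengths²: P_1P_2² = 80, P_1P_3² = 29, P_2P_3² = 45.
Since P_1P_2² = 80 ≥ 45 + 29 = 74, the angle opposite P_1P_2 is not acute, so the smallest enclosing circle has P_1P_2 as diameter.
Centre = midpoint of P_1P_2 = (1, -3), r² = 80/4 = 20.
r = √20 ≈ 4.472.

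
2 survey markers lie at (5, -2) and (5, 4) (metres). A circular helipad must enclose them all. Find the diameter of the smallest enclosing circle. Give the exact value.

The smallest circle enclosing two points has them as diameter endpoints.
Centre = midpoint = (5, 1); r² = |(5, -2)−(5, 4)|²/4 = 36/4 = 9.
Diameter = 2r = 2√9 = 6.

6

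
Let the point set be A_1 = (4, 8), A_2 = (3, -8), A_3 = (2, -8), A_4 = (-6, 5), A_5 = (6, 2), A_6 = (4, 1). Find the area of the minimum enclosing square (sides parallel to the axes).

The bounding box has width 12 and height 16.
An axis-aligned square enclosing the set must have side ≥ max(width, height).
So the minimum side is max(12, 16) = 16.
Area = 16² = 256.

256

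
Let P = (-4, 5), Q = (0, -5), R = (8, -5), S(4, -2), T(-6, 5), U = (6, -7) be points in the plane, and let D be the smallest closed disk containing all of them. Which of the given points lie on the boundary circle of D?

R, T, U

By Welzl's lemma the MEC is supported by two points (diametrically opposite) or three points (on a circumcircle).
The farthest pair is R–T with squared distance 296. The circle on this segment as diameter has centre (1, 0) and r² = 296/4 = 74.
Check P: distance² to centre = 50 ≤ 74, so it lies inside.
All remaining points lie in this disk, and no smaller disk contains both endpoints, so this is the minimum enclosing circle.
The points at distance exactly r from the centre are R, T, U — 3 points.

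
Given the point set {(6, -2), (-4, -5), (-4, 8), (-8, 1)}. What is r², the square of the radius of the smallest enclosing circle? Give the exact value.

The minimum enclosing circle is determined by three boundary points: (6, -2), (-4, 8), (-8, 1).
Their circumcentre is (-13/22, 31/22) with r² = 13325/242.
The farthest remaining point (-4, -5) is at distance² 12753/242 ≤ 13325/242.

13325/242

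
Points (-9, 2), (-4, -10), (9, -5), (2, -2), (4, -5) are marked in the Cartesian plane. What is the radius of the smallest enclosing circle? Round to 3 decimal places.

9.657

The minimum enclosing circle of a finite set is fixed by two of the points (as a diameter) or three (as a circumcircle).
The farthest pair is (-9, 2)–(9, -5) with squared distance 373. The circle on this segment as diameter has centre (0, -1.5) and r² = 373/4 = 93.25.
Check (-4, -10): distance² to centre = 88.25 ≤ 93.25, so it lies inside.
All remaining points lie in this disk, and no smaller disk contains both endpoints, so this is the minimum enclosing circle.
r = √(93.25) ≈ 9.657.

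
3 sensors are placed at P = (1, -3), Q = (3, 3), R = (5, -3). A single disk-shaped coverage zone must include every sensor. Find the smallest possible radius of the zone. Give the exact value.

10/3

Side lengths²: PQ² = 40, PR² = 16, QR² = 40.
Since QR² = 40 < 40 + 16 = 56, the triangle is acute, so the smallest enclosing circle is the circumcircle.
Circumcentre = (3, -1/3), r² = 100/9.
r = √(100/9) = 10/3.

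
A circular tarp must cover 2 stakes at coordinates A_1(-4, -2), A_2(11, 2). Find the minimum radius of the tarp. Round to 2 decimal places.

The smallest circle enclosing two points has them as diameter endpoints.
Centre = midpoint = (3.5, 0); r² = |A_1A_2|²/4 = 241/4 = 60.25.
r = √(60.25) ≈ 7.76.

7.76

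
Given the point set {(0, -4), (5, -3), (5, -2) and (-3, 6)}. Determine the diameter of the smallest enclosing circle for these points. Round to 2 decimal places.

The farthest pair is (5, -3)–(-3, 6) with squared distance 145. The circle on this segment as diameter has centre (1, 1.5) and r² = 145/4 = 36.25.
Check (0, -4): distance² to centre = 31.25 ≤ 36.25, so it lies inside.
All remaining points lie in this disk, and no smaller disk contains both endpoints, so this is the minimum enclosing circle.
Diameter = 2r = 2√(36.25) ≈ 12.04.

12.04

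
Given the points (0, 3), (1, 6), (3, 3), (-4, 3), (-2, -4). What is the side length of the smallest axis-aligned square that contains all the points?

The bounding box has width 7 and height 10.
An axis-aligned square enclosing the set must have side ≥ max(width, height).
So the minimum side is max(7, 10) = 10.

10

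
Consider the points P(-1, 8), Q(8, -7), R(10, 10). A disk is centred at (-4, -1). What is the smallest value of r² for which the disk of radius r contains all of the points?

The required radius is the distance from (-4, -1) to the farthest point.
Squared distances: 90, 180, 317.
Maximum is 317, attained at R.

317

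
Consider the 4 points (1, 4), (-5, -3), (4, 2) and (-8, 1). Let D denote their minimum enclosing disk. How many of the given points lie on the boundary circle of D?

2

The farthest pair is (4, 2)–(-8, 1) with squared distance 145. The circle on this segment as diameter has centre (-2, 1.5) and r² = 145/4 = 36.25.
Check (1, 4): distance² to centre = 15.25 ≤ 36.25, so it lies inside.
All remaining points lie in this disk, and no smaller disk contains both endpoints, so this is the minimum enclosing circle.
The points at distance exactly r from the centre are (4, 2), (-8, 1) — 2 points.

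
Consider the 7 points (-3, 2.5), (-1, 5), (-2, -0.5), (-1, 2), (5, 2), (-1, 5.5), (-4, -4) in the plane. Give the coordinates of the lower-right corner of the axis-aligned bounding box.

(5, -4)

x-range [-4, 5], y-range [-4, 5.5].
The lower-right corner is (5, -4).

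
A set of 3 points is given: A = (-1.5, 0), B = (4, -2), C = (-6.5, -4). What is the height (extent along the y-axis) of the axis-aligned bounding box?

max y = 0, min y = -4, so height = 4.

4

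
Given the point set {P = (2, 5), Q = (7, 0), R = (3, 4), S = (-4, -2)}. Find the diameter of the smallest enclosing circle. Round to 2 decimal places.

The minimum enclosing circle is determined by three boundary points: P, Q, S.
Their circumcentre is (37/26, -15/26) with r² = 10625/338.
The farthest remaining point R is at distance² 7921/338 ≤ 10625/338.
Diameter = 2r = 2√(10625/338) ≈ 11.21.

11.21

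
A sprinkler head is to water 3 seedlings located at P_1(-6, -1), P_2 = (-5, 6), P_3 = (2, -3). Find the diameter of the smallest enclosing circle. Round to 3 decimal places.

11.402

Side lengths²: P_1P_2² = 50, P_1P_3² = 68, P_2P_3² = 130.
Since P_2P_3² = 130 ≥ 68 + 50 = 118, the angle opposite P_2P_3 is not acute, so the smallest enclosing circle has P_2P_3 as diameter.
Centre = midpoint of P_2P_3 = (-1.5, 1.5), r² = 130/4 = 32.5.
Diameter = 2r = 2√(32.5) ≈ 11.402.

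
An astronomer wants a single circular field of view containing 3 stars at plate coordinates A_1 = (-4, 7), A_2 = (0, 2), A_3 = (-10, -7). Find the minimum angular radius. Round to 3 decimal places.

7.616

Side lengths²: A_1A_2² = 41, A_1A_3² = 232, A_2A_3² = 181.
Since A_1A_3² = 232 ≥ 181 + 41 = 222, the angle opposite A_1A_3 is not acute, so the smallest enclosing circle has A_1A_3 as diameter.
Centre = midpoint of A_1A_3 = (-7, 0), r² = 232/4 = 58.
r = √58 ≈ 7.616.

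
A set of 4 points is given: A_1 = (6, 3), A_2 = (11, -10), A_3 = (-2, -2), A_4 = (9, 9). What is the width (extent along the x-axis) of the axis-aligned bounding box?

max x = 11, min x = -2, so width = 13.

13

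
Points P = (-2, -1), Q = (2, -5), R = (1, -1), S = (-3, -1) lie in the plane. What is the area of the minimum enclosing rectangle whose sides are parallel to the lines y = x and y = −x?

18

In coordinates u = x + y, v = x − y the rectangle is axis-aligned; the map (x,y)→(u,v) scales areas by 2.
u-values: -3, -3, 0, -4; range = 0 − (-4) = 4.
v-values: -1, 7, 2, -2; range = 7 − (-2) = 9.
Area = (4 × 9) / 2 = 18.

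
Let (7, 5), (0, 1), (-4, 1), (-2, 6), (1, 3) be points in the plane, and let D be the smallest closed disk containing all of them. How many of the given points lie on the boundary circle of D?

The minimum enclosing circle of a finite set is fixed by two of the points (as a diameter) or three (as a circumcircle).
The farthest pair is (7, 5)–(-4, 1) with squared distance 137. The circle on this segment as diameter has centre (1.5, 3) and r² = 137/4 = 34.25.
Check (0, 1): distance² to centre = 6.25 ≤ 34.25, so it lies inside.
All remaining points lie in this disk, and no smaller disk contains both endpoints, so this is the minimum enclosing circle.
The points at distance exactly r from the centre are (7, 5), (-4, 1) — 2 points.

2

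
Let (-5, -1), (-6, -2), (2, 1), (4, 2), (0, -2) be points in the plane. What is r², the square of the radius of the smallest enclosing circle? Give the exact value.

A smallest enclosing disk is always determined by at most three of the input points on its boundary.
The farthest pair is (-6, -2)–(4, 2) with squared distance 116. The circle on this segment as diameter has centre (-1, 0) and r² = 116/4 = 29.
Check (-5, -1): distance² to centre = 17 ≤ 29, so it lies inside.
All remaining points lie in this disk, and no smaller disk contains both endpoints, so this is the minimum enclosing circle.

29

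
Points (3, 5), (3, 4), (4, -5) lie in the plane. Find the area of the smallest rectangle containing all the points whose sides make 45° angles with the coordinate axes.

In coordinates u = x + y, v = x − y the rectangle is axis-aligned; the map (x,y)→(u,v) scales areas by 2.
u-values: 8, 7, -1; range = 8 − (-1) = 9.
v-values: -2, -1, 9; range = 9 − (-2) = 11.
Area = (9 × 11) / 2 = 49.5.

49.5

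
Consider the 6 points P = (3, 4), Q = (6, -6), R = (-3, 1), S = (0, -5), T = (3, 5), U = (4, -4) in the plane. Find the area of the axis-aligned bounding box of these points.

x ranges over [-3, 6], width 9.
y ranges over [-6, 5], height 11.
Area = 9 × 11 = 99.

99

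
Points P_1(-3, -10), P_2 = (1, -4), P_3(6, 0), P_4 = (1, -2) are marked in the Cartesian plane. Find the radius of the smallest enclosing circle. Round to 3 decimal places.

By Welzl's lemma the MEC is supported by two points (diametrically opposite) or three points (on a circumcircle).
The farthest pair is P_1–P_3 with squared distance 181. The circle on this segment as diameter has centre (1.5, -5) and r² = 181/4 = 45.25.
Check P_2: distance² to centre = 1.25 ≤ 45.25, so it lies inside.
All remaining points lie in this disk, and no smaller disk contains both endpoints, so this is the minimum enclosing circle.
r = √(45.25) ≈ 6.727.

6.727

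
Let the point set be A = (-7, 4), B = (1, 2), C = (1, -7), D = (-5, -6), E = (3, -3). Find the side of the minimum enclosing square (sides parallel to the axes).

11

The bounding box has width 10 and height 11.
An axis-aligned square enclosing the set must have side ≥ max(width, height).
So the minimum side is max(10, 11) = 11.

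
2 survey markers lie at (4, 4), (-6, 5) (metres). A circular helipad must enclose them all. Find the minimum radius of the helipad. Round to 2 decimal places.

The smallest circle enclosing two points has them as diameter endpoints.
Centre = midpoint = (-1, 4.5); r² = |(4, 4)−(-6, 5)|²/4 = 101/4 = 25.25.
r = √(25.25) ≈ 5.02.

5.02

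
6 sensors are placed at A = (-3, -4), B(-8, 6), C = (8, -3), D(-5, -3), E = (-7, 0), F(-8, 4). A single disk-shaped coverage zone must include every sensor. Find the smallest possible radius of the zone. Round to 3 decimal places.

The farthest pair is B–C with squared distance 337. The circle on this segment as diameter has centre (0, 1.5) and r² = 337/4 = 84.25.
Check A: distance² to centre = 39.25 ≤ 84.25, so it lies inside.
All remaining points lie in this disk, and no smaller disk contains both endpoints, so this is the minimum enclosing circle.
r = √(84.25) ≈ 9.179.

9.179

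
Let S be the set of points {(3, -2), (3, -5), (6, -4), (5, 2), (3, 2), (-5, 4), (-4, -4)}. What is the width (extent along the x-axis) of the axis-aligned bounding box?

11

max x = 6, min x = -5, so width = 11.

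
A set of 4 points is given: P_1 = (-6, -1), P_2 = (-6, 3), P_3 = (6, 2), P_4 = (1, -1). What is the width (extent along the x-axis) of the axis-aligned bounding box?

12

max x = 6, min x = -6, so width = 12.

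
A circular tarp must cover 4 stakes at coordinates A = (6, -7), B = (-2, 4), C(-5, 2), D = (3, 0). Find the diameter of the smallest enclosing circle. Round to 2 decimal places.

By Welzl's lemma the MEC is supported by two points (diametrically opposite) or three points (on a circumcircle).
The farthest pair is A–C with squared distance 202. The circle on this segment as diameter has centre (0.5, -2.5) and r² = 202/4 = 50.5.
Check B: distance² to centre = 48.5 ≤ 50.5, so it lies inside.
All remaining points lie in this disk, and no smaller disk contains both endpoints, so this is the minimum enclosing circle.
Diameter = 2r = 2√(50.5) ≈ 14.21.

14.21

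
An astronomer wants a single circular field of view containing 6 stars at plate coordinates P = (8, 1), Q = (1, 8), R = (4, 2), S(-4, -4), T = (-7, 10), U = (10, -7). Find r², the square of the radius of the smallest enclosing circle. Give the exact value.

By Welzl's lemma the MEC is supported by two points (diametrically opposite) or three points (on a circumcircle).
The farthest pair is T–U with squared distance 578. The circle on this segment as diameter has centre (1.5, 1.5) and r² = 578/4 = 144.5.
Check P: distance² to centre = 42.5 ≤ 144.5, so it lies inside.
All remaining points lie in this disk, and no smaller disk contains both endpoints, so this is the minimum enclosing circle.

144.5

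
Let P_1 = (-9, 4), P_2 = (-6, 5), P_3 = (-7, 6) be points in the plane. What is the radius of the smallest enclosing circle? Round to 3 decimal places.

1.581

Side lengths²: P_1P_2² = 10, P_1P_3² = 8, P_2P_3² = 2.
Since P_1P_2² = 10 ≥ 8 + 2 = 10, the angle opposite P_1P_2 is not acute, so the smallest enclosing circle has P_1P_2 as diameter.
Centre = midpoint of P_1P_2 = (-7.5, 4.5), r² = 10/4 = 2.5.
r = √(2.5) ≈ 1.581.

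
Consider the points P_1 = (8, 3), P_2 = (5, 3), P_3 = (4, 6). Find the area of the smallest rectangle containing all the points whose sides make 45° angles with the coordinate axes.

10.5

In coordinates u = x + y, v = x − y the rectangle is axis-aligned; the map (x,y)→(u,v) scales areas by 2.
u-values: 11, 8, 10; range = 11 − 8 = 3.
v-values: 5, 2, -2; range = 5 − (-2) = 7.
Area = (3 × 7) / 2 = 10.5.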